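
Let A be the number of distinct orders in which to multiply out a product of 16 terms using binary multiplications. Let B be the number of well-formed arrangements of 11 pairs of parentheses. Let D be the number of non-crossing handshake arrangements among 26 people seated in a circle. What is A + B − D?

Bracketing 16 factors into binary products is counted by C_{16−1} = C_15. So A = C_15 = 9694845.
Balanced strings of n pairs of brackets are counted by C_n; here n = 11. So B = C_11 = 58786.
Non-crossing handshake pairings of 2n people are counted by C_n; 26 people gives n = 13. So D = C_13 = 742900.
A + B − D = 9694845 + 58786 − 742900 = 9010731.

9010731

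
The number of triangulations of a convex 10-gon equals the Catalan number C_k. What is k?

8

Triangulations of a convex m-gon are counted by C_{m−2}; with m = 10 this is C_8.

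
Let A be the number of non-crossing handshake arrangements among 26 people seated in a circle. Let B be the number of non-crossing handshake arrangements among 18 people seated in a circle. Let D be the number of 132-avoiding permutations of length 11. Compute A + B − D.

688976

With 26 = 2·13 people, non-crossing handshake pairings are non-crossing perfect matchings on a circle, counted by C_13. So A = C_13 = 742900.
Non-crossing handshake pairings of 2n people are counted by C_n; 18 people gives n = 9. So B = C_9 = 4862.
Permutations of [n] avoiding any single length-3 pattern are counted by C_n; here n = 11. So D = C_11 = 58786.
A + B − D = 742900 + 4862 − 58786 = 688976.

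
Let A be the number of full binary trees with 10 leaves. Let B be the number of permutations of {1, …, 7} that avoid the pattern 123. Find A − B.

Full binary trees with 10 leaves have 10−1 = 9 internal nodes, so there are C_9 of them. So A = C_9 = 4862.
Permutations of [n] avoiding any single length-3 pattern are counted by C_n; here n = 7. So B = C_7 = 429.
A − B = 4862 − 429 = 4433.

4433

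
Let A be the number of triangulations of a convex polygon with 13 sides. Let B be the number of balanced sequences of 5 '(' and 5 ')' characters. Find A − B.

A convex 13-gon is triangulated into 11 triangles, and the number of such triangulations is the Catalan number C_{13−2} = C_11. So A = C_11 = 58786.
Balanced strings of n pairs of brackets are counted by C_n; here n = 5. So B = C_5 = 42.
A − B = 58786 − 42 = 58744.

58744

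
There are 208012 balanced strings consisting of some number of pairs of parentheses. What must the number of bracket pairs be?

Balanced strings of n bracket-pairs are counted by C_n. The Catalan number equal to 208012 is C_12.

12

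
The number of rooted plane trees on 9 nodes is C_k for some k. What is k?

Rooted ordered (plane) trees on m nodes have m−1 edges and are counted by C_{m−1}; m = 9 gives C_8.

8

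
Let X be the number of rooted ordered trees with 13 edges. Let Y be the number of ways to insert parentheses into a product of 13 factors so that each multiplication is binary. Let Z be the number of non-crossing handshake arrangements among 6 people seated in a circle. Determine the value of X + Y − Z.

Rooted ordered trees with n edges are counted by C_n; here n = 13. So X = C_13 = 742900.
Bracketing 13 factors into binary products is counted by C_{13−1} = C_12. So Y = C_12 = 208012.
With 6 = 2·3 people, non-crossing handshake pairings are non-crossing perfect matchings on a circle, counted by C_3. So Z = C_3 = 5.
X + Y − Z = 742900 + 208012 − 5 = 950907.

950907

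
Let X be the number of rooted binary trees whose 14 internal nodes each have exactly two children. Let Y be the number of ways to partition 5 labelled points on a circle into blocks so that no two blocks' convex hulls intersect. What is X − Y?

Full binary trees with n internal nodes are counted by C_n; here n = 14. So X = C_14 = 2674440.
The non-crossing partitions of [5] form a lattice of size C_5. So Y = C_5 = 42.
X − Y = 2674440 − 42 = 2674398.

2674398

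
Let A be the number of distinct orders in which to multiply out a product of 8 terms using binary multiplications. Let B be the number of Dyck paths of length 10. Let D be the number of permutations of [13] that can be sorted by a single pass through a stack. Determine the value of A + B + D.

743371

Ways to associate a product of 8 factors correspond to binary trees on 8 leaves, so the count is C_7. So A = C_7 = 429.
Dyck paths of semilength n (length 2n) are counted by C_n; here n = 5. So B = C_5 = 42.
Stack-sortable permutations are exactly the 231-avoiding ones, counted by C_n; here n = 13. So D = C_13 = 742900.
A + B + D = 429 + 42 + 742900 = 743371.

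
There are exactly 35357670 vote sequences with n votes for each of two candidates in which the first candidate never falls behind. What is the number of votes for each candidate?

16

Such ballot sequences with n votes each are counted by C_n. Since C_16 = 35357670, the index is 16.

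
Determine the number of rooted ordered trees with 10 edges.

Rooted ordered trees with n edges are counted by C_n; here n = 10.
C_10 = C_9 · 2(2·9+1)/(9+2) = 4862 · 38/11 = 16796.

16796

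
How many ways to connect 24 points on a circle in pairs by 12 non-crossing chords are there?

Non-crossing perfect matchings of 2n points on a circle are counted by C_n; with 24 points, n = 12.
C_12 = C(24,12)/13 = 2704156/13 = 208012.

208012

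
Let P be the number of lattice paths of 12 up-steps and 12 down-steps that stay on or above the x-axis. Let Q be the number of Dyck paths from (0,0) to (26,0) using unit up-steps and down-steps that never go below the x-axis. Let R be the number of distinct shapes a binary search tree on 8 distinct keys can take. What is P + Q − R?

949482

Dyck paths of semilength n (length 2n) are counted by C_n; here n = 12. So P = C_12 = 208012.
Dyck paths of semilength n (length 2n) are counted by C_n; here n = 13. So Q = C_13 = 742900.
Rooted binary trees with 8 nodes (each child slot possibly empty) number C_8. So R = C_8 = 1430.
P + Q − R = 208012 + 742900 − 1430 = 949482.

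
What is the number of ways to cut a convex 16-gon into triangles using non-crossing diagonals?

2674440

Triangulations of a convex m-gon are counted by C_{m−2}; with m = 16 this is C_14.
C_14 = C(28,14)/15 = 40116600/15 = 2674440.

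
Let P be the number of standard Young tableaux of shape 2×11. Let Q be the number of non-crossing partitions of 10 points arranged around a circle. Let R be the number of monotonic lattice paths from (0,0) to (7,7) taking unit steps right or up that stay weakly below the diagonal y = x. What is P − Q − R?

41561

Standard Young tableaux of shape 2×n are counted by C_n; here n = 11. So P = C_11 = 58786.
Non-crossing partitions of an n-element set are counted by C_n; here n = 10. So Q = C_10 = 16796.
Monotone paths in an n×n grid that stay weakly below the diagonal are counted by C_n; here n = 7. So R = C_7 = 429.
P − Q − R = 58786 − 16796 − 429 = 41561.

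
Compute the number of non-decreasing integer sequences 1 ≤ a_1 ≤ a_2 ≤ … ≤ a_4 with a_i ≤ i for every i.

Weakly increasing sequences with a_i ≤ i biject with Dyck paths of semilength 4, so there are C_4.
C_4 = C(8,4)/5 = 70/5 = 14.

14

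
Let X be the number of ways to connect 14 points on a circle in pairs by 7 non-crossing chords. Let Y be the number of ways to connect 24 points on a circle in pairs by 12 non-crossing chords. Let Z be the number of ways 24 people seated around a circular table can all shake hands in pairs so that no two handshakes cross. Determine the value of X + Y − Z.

Pairing 14 circle points by 7 non-crossing chords gives C_7 matchings. So X = C_7 = 429.
Non-crossing perfect matchings of 2n points on a circle are counted by C_n; with 24 points, n = 12. So Y = C_12 = 208012.
With 24 = 2·12 people, non-crossing handshake pairings are non-crossing perfect matchings on a circle, counted by C_12. So Z = C_12 = 208012.
X + Y − Z = 429 + 208012 − 208012 = 429.

429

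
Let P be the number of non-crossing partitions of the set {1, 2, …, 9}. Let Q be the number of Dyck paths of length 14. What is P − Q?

Non-crossing partitions of an n-element set are counted by C_n; here n = 9. So P = C_9 = 4862.
Dyck paths of semilength n (length 2n) are counted by C_n; here n = 7. So Q = C_7 = 429.
P − Q = 4862 − 429 = 4433.

4433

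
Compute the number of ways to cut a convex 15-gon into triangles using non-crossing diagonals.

742900

A convex 15-gon is triangulated into 13 triangles, and the number of such triangulations is the Catalan number C_{15−2} = C_13.
C_13 = C(26,13)/14 = 10400600/14 = 742900.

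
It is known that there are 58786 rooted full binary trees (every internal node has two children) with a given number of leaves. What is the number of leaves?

12

Full binary trees with L leaves are counted by C_{L−1}, and C_11 = 58786.
So the index is 11, and the number of leaves is 11 + 1 = 12.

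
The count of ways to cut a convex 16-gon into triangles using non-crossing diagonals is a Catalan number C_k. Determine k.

14

The number of triangulations of a 16-gon is the Catalan number C_14 (index = sides − 2).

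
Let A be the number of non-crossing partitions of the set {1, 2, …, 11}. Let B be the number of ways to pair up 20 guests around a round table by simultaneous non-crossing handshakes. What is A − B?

Non-crossing partitions of an n-element set are counted by C_n; here n = 11. So A = C_11 = 58786.
With 20 = 2·10 people, non-crossing handshake pairings are non-crossing perfect matchings on a circle, counted by C_10. So B = C_10 = 16796.
A − B = 58786 − 16796 = 41990.

41990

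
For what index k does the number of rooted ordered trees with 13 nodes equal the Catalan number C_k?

A rooted plane tree on 13 nodes has 12 edges, and such trees are counted by C_12.

12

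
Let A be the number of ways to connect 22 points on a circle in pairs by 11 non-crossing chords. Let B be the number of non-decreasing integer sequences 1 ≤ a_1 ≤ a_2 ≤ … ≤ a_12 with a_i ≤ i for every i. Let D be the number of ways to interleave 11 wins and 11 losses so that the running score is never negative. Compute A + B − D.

Non-crossing perfect matchings of 2n points on a circle are counted by C_n; with 22 points, n = 11. So A = C_11 = 58786.
Weakly increasing sequences with a_i ≤ i biject with Dyck paths of semilength 12, so there are C_12. So B = C_12 = 208012.
Ballot sequences with n votes each where one side never trails are Dyck words, counted by C_n; here n = 11. So D = C_11 = 58786.
A + B − D = 58786 + 208012 − 58786 = 208012.

208012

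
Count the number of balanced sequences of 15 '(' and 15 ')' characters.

With 15 pairs the number of balanced bracket strings is the Catalan number C_15.
C_15 = C(30,15)/16 = 155117520/16 = 9694845.

9694845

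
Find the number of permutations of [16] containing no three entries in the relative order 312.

35357670

For any fixed pattern of length 3, the pattern-avoiding permutations of [16] number C_16.
C_16 = C(32,16)/17 = 601080390/17 = 35357670.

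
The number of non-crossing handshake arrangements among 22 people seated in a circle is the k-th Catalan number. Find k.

11

With 22 = 2·11 people, non-crossing handshake pairings are non-crossing perfect matchings on a circle, counted by C_11.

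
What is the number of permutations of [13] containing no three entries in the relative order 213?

742900

Permutations of [n] avoiding any single length-3 pattern are counted by C_n; here n = 13.
C_13 = C(26,13)/14 = 10400600/14 = 742900.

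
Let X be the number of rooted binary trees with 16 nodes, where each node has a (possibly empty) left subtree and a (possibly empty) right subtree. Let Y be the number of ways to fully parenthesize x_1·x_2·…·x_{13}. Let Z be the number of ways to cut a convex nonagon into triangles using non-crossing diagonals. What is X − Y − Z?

There are C_n binary search tree shapes on n keys; with n = 16 that is C_16. So X = C_16 = 35357670.
Bracketing 13 factors into binary products is counted by C_{13−1} = C_12. So Y = C_12 = 208012.
Triangulations of a convex m-gon are counted by C_{m−2}; with m = 9 this is C_7. So Z = C_7 = 429.
X − Y − Z = 35357670 − 208012 − 429 = 35149229.

35149229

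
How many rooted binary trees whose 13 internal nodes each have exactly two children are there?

742900

The number of full binary trees on 13 internal nodes is the Catalan number C_13.
C_13 = 742900.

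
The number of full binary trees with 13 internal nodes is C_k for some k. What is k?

Full binary trees with n internal nodes are counted by C_n; here n = 13.

13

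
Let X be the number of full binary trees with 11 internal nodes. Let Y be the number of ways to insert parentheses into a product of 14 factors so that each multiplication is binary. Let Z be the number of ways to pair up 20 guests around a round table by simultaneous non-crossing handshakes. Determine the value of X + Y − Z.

Full binary trees with n internal nodes are counted by C_n; here n = 11. So X = C_11 = 58786.
Bracketing 14 factors into binary products is counted by C_{14−1} = C_13. So Y = C_13 = 742900.
With 20 = 2·10 people, non-crossing handshake pairings are non-crossing perfect matchings on a circle, counted by C_10. So Z = C_10 = 16796.
X + Y − Z = 58786 + 742900 − 16796 = 784890.

784890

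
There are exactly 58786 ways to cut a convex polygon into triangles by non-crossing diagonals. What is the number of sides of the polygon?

13

Triangulations of a convex m-gon are counted by C_{m−2}. Since C_11 = 58786, the index is 11.
So m − 2 = 11, giving m = 13 sides.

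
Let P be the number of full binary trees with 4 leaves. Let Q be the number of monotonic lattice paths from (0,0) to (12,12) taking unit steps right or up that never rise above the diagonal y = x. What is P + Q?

208017

Full binary trees with 4 leaves have 4−1 = 3 internal nodes, so there are C_3 of them. So P = C_3 = 5.
Sub-diagonal monotone paths from (0,0) to (12,12) biject with Dyck paths of semilength 12, giving C_12. So Q = C_12 = 208012.
P + Q = 5 + 208012 = 208017.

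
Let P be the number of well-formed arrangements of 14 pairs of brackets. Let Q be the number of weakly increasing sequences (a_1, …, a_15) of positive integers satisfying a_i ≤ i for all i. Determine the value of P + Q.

Balanced strings of n pairs of brackets are counted by C_n; here n = 14. So P = C_14 = 2674440.
Weakly increasing sequences with a_i ≤ i biject with Dyck paths of semilength 15, so there are C_15. So Q = C_15 = 9694845.
P + Q = 2674440 + 9694845 = 12369285.

12369285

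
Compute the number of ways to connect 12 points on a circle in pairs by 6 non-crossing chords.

Pairing 12 circle points by 6 non-crossing chords gives C_6 matchings.
C_6 = C_5 · 2(2·5+1)/(5+2) = 42 · 22/7 = 132.

132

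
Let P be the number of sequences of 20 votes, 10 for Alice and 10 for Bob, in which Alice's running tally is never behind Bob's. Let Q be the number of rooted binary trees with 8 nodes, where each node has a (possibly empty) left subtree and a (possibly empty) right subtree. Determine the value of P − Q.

15366

Reading a vote for the leader as '(' and for the other as ')' turns such a sequence into a balanced string of 10 pairs, so the count is C_10. So P = C_10 = 16796.
Rooted binary trees with 8 nodes (each child slot possibly empty) number C_8. So Q = C_8 = 1430.
P − Q = 16796 − 1430 = 15366.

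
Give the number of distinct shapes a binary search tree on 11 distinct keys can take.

58786

Rooted binary trees with 11 nodes (each child slot possibly empty) number C_11.
C_11 = 58786.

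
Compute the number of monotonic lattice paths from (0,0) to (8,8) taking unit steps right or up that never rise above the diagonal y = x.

Sub-diagonal monotone paths from (0,0) to (8,8) biject with Dyck paths of semilength 8, giving C_8.
C_8 = C_7 · 2(2·7+1)/(7+2) = 429 · 30/9 = 1430.

1430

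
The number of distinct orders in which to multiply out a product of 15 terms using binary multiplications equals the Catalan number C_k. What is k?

Bracketing 15 factors into binary products is counted by C_{15−1} = C_14.

14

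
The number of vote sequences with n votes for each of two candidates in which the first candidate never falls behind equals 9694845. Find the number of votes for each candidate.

15

Such ballot sequences with n votes each are counted by C_n. The Catalan number equal to 9694845 is C_15.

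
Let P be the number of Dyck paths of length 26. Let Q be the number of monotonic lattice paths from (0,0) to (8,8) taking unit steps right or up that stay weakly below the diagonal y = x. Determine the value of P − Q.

741470

Dyck paths of semilength n (length 2n) are counted by C_n; here n = 13. So P = C_13 = 742900.
Sub-diagonal monotone paths from (0,0) to (8,8) biject with Dyck paths of semilength 8, giving C_8. So Q = C_8 = 1430.
P − Q = 742900 − 1430 = 741470.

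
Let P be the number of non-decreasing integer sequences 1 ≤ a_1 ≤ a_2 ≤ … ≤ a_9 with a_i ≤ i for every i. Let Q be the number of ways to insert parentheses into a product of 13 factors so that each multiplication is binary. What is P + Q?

Such sub-staircase sequences of length n are counted by C_n; here n = 9. So P = C_9 = 4862.
Parenthesizations of m factors correspond to full binary trees with m leaves, counted by C_{m−1}; m = 13 gives C_12. So Q = C_12 = 208012.
P + Q = 4862 + 208012 = 212874.

212874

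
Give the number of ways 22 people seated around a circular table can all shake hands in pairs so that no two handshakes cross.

58786

Non-crossing handshake pairings of 2n people are counted by C_n; 22 people gives n = 11.
C_11 = 58786.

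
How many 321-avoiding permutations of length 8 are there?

Permutations of [n] avoiding any single length-3 pattern are counted by C_n; here n = 8.
C_8 = C_7 · 2(2·7+1)/(7+2) = 429 · 30/9 = 1430.

1430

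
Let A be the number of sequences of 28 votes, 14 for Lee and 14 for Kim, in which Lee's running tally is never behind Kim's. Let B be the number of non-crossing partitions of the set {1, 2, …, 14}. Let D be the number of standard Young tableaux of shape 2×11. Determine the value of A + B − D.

5290094

Reading a vote for the leader as '(' and for the other as ')' turns such a sequence into a balanced string of 14 pairs, so the count is C_14. So A = C_14 = 2674440.
The non-crossing partitions of [14] form a lattice of size C_14. So B = C_14 = 2674440.
By the hook-length formula (or a Dyck-path bijection), SYT of shape 2×11 number C_11. So D = C_11 = 58786.
A + B − D = 2674440 + 2674440 − 58786 = 5290094.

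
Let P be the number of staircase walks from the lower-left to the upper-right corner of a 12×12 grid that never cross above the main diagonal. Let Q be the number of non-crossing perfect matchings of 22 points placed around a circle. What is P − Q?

Monotone paths in an n×n grid that stay weakly below the diagonal are counted by C_n; here n = 12. So P = C_12 = 208012.
Pairing 22 circle points by 11 non-crossing chords gives C_11 matchings. So Q = C_11 = 58786.
P − Q = 208012 − 58786 = 149226.

149226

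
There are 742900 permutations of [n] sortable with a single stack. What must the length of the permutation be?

13

Stack-sortable permutations of [n] are counted by C_n, and C_13 = 742900.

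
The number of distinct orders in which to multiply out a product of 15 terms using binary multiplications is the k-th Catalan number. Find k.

14

Parenthesizations of m factors correspond to full binary trees with m leaves, counted by C_{m−1}; m = 15 gives C_14.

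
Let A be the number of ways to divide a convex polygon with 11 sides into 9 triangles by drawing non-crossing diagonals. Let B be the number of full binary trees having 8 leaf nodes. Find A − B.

4433

A convex 11-gon is triangulated into 9 triangles, and the number of such triangulations is the Catalan number C_{11−2} = C_9. So A = C_9 = 4862.
A full binary tree with L leaves has L−1 internal nodes and is counted by C_{L−1}; L = 8 gives C_7. So B = C_7 = 429.
A − B = 4862 − 429 = 4433.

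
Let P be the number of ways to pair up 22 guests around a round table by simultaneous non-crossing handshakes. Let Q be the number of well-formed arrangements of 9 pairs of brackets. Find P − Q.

53924

With 22 = 2·11 people, non-crossing handshake pairings are non-crossing perfect matchings on a circle, counted by C_11. So P = C_11 = 58786.
A balanced arrangement of 9 bracket pairs is a Dyck word of semilength 9, so the count is C_9. So Q = C_9 = 4862.
P − Q = 58786 − 4862 = 53924.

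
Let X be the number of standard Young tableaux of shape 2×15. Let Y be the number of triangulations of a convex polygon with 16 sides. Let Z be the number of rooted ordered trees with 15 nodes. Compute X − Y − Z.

4345965

By the hook-length formula (or a Dyck-path bijection), SYT of shape 2×15 number C_15. So X = C_15 = 9694845.
The number of triangulations of a 16-gon is the Catalan number C_14 (index = sides − 2). So Y = C_14 = 2674440.
A rooted plane tree on 15 nodes has 14 edges, and such trees are counted by C_14. So Z = C_14 = 2674440.
X − Y − Z = 9694845 − 2674440 − 2674440 = 4345965.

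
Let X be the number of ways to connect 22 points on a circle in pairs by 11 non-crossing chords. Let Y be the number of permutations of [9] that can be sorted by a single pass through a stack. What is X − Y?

Non-crossing perfect matchings of 2n points on a circle are counted by C_n; with 22 points, n = 11. So X = C_11 = 58786.
By Knuth's characterisation, the stack-sortable permutations of length 9 are the 231-avoiders, numbering C_9. So Y = C_9 = 4862.
X − Y = 58786 − 4862 = 53924.

53924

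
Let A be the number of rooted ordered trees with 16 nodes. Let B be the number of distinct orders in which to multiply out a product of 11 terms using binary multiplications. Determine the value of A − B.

Rooted ordered (plane) trees on m nodes have m−1 edges and are counted by C_{m−1}; m = 16 gives C_15. So A = C_15 = 9694845.
Parenthesizations of m factors correspond to full binary trees with m leaves, counted by C_{m−1}; m = 11 gives C_10. So B = C_10 = 16796.
A − B = 9694845 − 16796 = 9678049.

9678049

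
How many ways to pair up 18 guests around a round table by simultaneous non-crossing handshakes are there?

With 18 = 2·9 people, non-crossing handshake pairings are non-crossing perfect matchings on a circle, counted by C_9.
C_9 = C_8 · 2(2·8+1)/(8+2) = 1430 · 34/10 = 4862.

4862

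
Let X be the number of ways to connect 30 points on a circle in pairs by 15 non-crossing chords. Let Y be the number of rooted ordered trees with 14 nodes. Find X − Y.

Non-crossing perfect matchings of 2n points on a circle are counted by C_n; with 30 points, n = 15. So X = C_15 = 9694845.
Rooted ordered (plane) trees on m nodes have m−1 edges and are counted by C_{m−1}; m = 14 gives C_13. So Y = C_13 = 742900.
X − Y = 9694845 − 742900 = 8951945.

8951945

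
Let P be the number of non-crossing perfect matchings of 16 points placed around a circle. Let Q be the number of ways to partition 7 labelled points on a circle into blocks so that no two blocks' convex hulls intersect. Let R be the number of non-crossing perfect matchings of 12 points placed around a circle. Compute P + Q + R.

Pairing 16 circle points by 8 non-crossing chords gives C_8 matchings. So P = C_8 = 1430.
Non-crossing partitions of an n-element set are counted by C_n; here n = 7. So Q = C_7 = 429.
Non-crossing perfect matchings of 2n points on a circle are counted by C_n; with 12 points, n = 6. So R = C_6 = 132.
P + Q + R = 1430 + 429 + 132 = 1991.

1991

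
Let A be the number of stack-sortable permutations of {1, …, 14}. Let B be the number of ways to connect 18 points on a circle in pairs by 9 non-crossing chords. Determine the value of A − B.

2669578

Stack-sortable permutations are exactly the 231-avoiding ones, counted by C_n; here n = 14. So A = C_14 = 2674440.
Pairing 18 circle points by 9 non-crossing chords gives C_9 matchings. So B = C_9 = 4862.
A − B = 2674440 − 4862 = 2669578.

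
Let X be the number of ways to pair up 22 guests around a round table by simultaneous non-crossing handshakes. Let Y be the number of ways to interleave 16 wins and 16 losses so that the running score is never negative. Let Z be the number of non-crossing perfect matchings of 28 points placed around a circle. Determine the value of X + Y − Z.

With 22 = 2·11 people, non-crossing handshake pairings are non-crossing perfect matchings on a circle, counted by C_11. So X = C_11 = 58786.
Reading a vote for the leader as '(' and for the other as ')' turns such a sequence into a balanced string of 16 pairs, so the count is C_16. So Y = C_16 = 35357670.
Pairing 28 circle points by 14 non-crossing chords gives C_14 matchings. So Z = C_14 = 2674440.
X + Y − Z = 58786 + 35357670 − 2674440 = 32742016.

32742016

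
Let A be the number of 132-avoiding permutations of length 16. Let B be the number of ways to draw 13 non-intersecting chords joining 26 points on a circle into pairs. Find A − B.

For any fixed pattern of length 3, the pattern-avoiding permutations of [16] number C_16. So A = C_16 = 35357670.
Non-crossing perfect matchings of 2n points on a circle are counted by C_n; with 26 points, n = 13. So B = C_13 = 742900.
A − B = 35357670 − 742900 = 34614770.

34614770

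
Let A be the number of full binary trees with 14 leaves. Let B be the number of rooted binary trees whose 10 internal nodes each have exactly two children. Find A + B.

759696

Full binary trees with 14 leaves have 14−1 = 13 internal nodes, so there are C_13 of them. So A = C_13 = 742900.
The number of full binary trees on 10 internal nodes is the Catalan number C_10. So B = C_10 = 16796.
A + B = 742900 + 16796 = 759696.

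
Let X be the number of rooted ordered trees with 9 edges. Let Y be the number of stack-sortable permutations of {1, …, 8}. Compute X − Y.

3432

Rooted ordered trees with n edges are counted by C_n; here n = 9. So X = C_9 = 4862.
Stack-sortable permutations are exactly the 231-avoiding ones, counted by C_n; here n = 8. So Y = C_8 = 1430.
X − Y = 4862 − 1430 = 3432.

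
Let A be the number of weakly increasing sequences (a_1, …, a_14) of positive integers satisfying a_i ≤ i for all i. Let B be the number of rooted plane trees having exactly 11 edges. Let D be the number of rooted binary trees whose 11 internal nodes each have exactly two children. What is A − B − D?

2556868

Such sub-staircase sequences of length n are counted by C_n; here n = 14. So A = C_14 = 2674440.
A rooted plane tree with 11 edges has 12 nodes, and the count is C_11. So B = C_11 = 58786.
Full binary trees with n internal nodes are counted by C_n; here n = 11. So D = C_11 = 58786.
A − B − D = 2674440 − 58786 − 58786 = 2556868.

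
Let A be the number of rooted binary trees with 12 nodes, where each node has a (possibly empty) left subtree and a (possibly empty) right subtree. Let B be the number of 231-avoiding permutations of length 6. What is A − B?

207880

Binary trees (left/right distinguished) on n nodes are counted by C_n; here n = 12. So A = C_12 = 208012.
Permutations of [n] avoiding any single length-3 pattern are counted by C_n; here n = 6. So B = C_6 = 132.
A − B = 208012 − 132 = 207880.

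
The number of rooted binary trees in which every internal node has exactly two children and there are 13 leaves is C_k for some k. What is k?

A full binary tree with L leaves has L−1 internal nodes and is counted by C_{L−1}; L = 13 gives C_12.

12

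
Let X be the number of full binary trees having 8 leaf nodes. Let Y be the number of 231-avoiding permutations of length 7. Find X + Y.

858

Full binary trees with 8 leaves have 8−1 = 7 internal nodes, so there are C_7 of them. So X = C_7 = 429.
Permutations of [n] avoiding any single length-3 pattern are counted by C_n; here n = 7. So Y = C_7 = 429.
X + Y = 429 + 429 = 858.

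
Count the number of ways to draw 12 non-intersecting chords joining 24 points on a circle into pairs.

Non-crossing perfect matchings of 2n points on a circle are counted by C_n; with 24 points, n = 12.
C_12 = C(24,12)/13 = 2704156/13 = 208012.

208012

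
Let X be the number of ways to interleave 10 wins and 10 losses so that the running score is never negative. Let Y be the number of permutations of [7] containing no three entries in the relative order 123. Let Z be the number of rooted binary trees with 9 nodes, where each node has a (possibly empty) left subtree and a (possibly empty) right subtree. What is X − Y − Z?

11505

Reading a vote for the leader as '(' and for the other as ')' turns such a sequence into a balanced string of 10 pairs, so the count is C_10. So X = C_10 = 16796.
For any fixed pattern of length 3, the pattern-avoiding permutations of [7] number C_7. So Y = C_7 = 429.
Rooted binary trees with 9 nodes (each child slot possibly empty) number C_9. So Z = C_9 = 4862.
X − Y − Z = 16796 − 429 − 4862 = 11505.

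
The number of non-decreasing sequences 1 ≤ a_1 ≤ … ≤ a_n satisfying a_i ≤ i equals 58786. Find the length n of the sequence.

Such sub-staircase sequences of length n are counted by C_n. The Catalan number equal to 58786 is C_11.

11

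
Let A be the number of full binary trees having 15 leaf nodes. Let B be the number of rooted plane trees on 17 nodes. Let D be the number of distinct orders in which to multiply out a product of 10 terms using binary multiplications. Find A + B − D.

Full binary trees with 15 leaves have 15−1 = 14 internal nodes, so there are C_14 of them. So A = C_14 = 2674440.
Rooted ordered (plane) trees on m nodes have m−1 edges and are counted by C_{m−1}; m = 17 gives C_16. So B = C_16 = 35357670.
Bracketing 10 factors into binary products is counted by C_{10−1} = C_9. So D = C_9 = 4862.
A + B − D = 2674440 + 35357670 − 4862 = 38027248.

38027248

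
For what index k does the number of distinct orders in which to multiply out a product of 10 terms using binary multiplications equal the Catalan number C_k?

9

Ways to associate a product of 10 factors correspond to binary trees on 10 leaves, so the count is C_9.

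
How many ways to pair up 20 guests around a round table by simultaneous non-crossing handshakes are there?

With 20 = 2·10 people, non-crossing handshake pairings are non-crossing perfect matchings on a circle, counted by C_10.
C_10 = C_9 · 2(2·9+1)/(9+2) = 4862 · 38/11 = 16796.

16796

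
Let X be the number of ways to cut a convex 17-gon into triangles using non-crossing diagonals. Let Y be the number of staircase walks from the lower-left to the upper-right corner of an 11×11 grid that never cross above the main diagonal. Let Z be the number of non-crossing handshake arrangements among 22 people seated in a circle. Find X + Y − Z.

The number of triangulations of a 17-gon is the Catalan number C_15 (index = sides − 2). So X = C_15 = 9694845.
Sub-diagonal monotone paths from (0,0) to (11,11) biject with Dyck paths of semilength 11, giving C_11. So Y = C_11 = 58786.
With 22 = 2·11 people, non-crossing handshake pairings are non-crossing perfect matchings on a circle, counted by C_11. So Z = C_11 = 58786.
X + Y − Z = 9694845 + 58786 − 58786 = 9694845.

9694845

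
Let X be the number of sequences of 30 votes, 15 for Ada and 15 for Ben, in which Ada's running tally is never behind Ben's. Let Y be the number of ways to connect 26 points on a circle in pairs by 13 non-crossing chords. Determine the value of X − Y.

8951945

Reading a vote for the leader as '(' and for the other as ')' turns such a sequence into a balanced string of 15 pairs, so the count is C_15. So X = C_15 = 9694845.
Pairing 26 circle points by 13 non-crossing chords gives C_13 matchings. So Y = C_13 = 742900.
X − Y = 9694845 − 742900 = 8951945.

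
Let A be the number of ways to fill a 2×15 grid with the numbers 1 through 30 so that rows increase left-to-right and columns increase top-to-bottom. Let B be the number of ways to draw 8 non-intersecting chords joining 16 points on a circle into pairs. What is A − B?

9693415

Standard Young tableaux of shape 2×n are counted by C_n; here n = 15. So A = C_15 = 9694845.
Pairing 16 circle points by 8 non-crossing chords gives C_8 matchings. So B = C_8 = 1430.
A − B = 9694845 − 1430 = 9693415.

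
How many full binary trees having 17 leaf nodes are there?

A full binary tree with L leaves has L−1 internal nodes and is counted by C_{L−1}; L = 17 gives C_16.
C_16 = C_15 · 2(2·15+1)/(15+2) = 9694845 · 62/17 = 35357670.

35357670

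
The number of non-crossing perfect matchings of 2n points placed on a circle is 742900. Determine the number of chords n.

13

Non-crossing pairings of 2n points on a circle are counted by C_n. Since C_13 = 742900, the index is 13.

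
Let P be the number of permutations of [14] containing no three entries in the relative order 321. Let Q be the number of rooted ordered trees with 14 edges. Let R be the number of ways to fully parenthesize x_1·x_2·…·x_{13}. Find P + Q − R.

Permutations of [n] avoiding any single length-3 pattern are counted by C_n; here n = 14. So P = C_14 = 2674440.
A rooted plane tree with 14 edges has 15 nodes, and the count is C_14. So Q = C_14 = 2674440.
Bracketing 13 factors into binary products is counted by C_{13−1} = C_12. So R = C_12 = 208012.
P + Q − R = 2674440 + 2674440 − 208012 = 5140868.

5140868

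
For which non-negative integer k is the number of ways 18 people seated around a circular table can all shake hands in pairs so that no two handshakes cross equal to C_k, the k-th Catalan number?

9

Non-crossing handshake pairings of 2n people are counted by C_n; 18 people gives n = 9.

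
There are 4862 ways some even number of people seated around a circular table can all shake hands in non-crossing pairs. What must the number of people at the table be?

18

Non-crossing handshake pairings of 2n people are counted by C_n; 4862 = C_9.
So n = 9, and there are 2n = 18 people.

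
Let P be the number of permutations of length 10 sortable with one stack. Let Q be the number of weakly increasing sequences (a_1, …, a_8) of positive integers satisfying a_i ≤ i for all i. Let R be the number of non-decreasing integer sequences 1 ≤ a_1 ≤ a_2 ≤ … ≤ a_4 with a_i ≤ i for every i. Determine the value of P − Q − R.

15352

Stack-sortable permutations are exactly the 231-avoiding ones, counted by C_n; here n = 10. So P = C_10 = 16796.
Weakly increasing sequences with a_i ≤ i biject with Dyck paths of semilength 8, so there are C_8. So Q = C_8 = 1430.
Such sub-staircase sequences of length n are counted by C_n; here n = 4. So R = C_4 = 14.
P − Q − R = 16796 − 1430 − 14 = 15352.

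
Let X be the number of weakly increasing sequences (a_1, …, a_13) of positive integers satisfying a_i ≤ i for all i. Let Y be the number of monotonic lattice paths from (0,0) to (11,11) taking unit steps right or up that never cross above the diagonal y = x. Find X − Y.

Weakly increasing sequences with a_i ≤ i biject with Dyck paths of semilength 13, so there are C_13. So X = C_13 = 742900.
Sub-diagonal monotone paths from (0,0) to (11,11) biject with Dyck paths of semilength 11, giving C_11. So Y = C_11 = 58786.
X − Y = 742900 − 58786 = 684114.

684114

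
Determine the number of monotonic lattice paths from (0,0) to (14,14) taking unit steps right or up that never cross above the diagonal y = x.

2674440

Sub-diagonal monotone paths from (0,0) to (14,14) biject with Dyck paths of semilength 14, giving C_14.
C_14 = C(28,14)/15 = 40116600/15 = 2674440.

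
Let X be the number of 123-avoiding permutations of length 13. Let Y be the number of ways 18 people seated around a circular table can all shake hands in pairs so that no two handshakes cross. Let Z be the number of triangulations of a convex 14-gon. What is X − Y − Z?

For any fixed pattern of length 3, the pattern-avoiding permutations of [13] number C_13. So X = C_13 = 742900.
Non-crossing handshake pairings of 2n people are counted by C_n; 18 people gives n = 9. So Y = C_9 = 4862.
A convex 14-gon is triangulated into 12 triangles, and the number of such triangulations is the Catalan number C_{14−2} = C_12. So Z = C_12 = 208012.
X − Y − Z = 742900 − 4862 − 208012 = 530026.

530026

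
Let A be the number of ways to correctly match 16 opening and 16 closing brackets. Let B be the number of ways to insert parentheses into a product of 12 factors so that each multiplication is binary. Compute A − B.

35298884

Balanced strings of n pairs of brackets are counted by C_n; here n = 16. So A = C_16 = 35357670.
Parenthesizations of m factors correspond to full binary trees with m leaves, counted by C_{m−1}; m = 12 gives C_11. So B = C_11 = 58786.
A − B = 35357670 − 58786 = 35298884.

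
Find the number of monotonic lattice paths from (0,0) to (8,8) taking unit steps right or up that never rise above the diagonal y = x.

1430

Monotone paths in an n×n grid that stay weakly below the diagonal are counted by C_n; here n = 8.
C_8 = C(16,8)/9 = 12870/9 = 1430.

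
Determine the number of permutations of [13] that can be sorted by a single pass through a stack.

By Knuth's characterisation, the stack-sortable permutations of length 13 are the 231-avoiders, numbering C_13.
C_13 = C(26,13)/14 = 10400600/14 = 742900.

742900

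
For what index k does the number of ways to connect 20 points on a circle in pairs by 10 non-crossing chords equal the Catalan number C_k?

Non-crossing perfect matchings of 2n points on a circle are counted by C_n; with 20 points, n = 10.

10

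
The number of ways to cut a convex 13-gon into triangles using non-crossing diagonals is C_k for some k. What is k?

11

A convex 13-gon is triangulated into 11 triangles, and the number of such triangulations is the Catalan number C_{13−2} = C_11.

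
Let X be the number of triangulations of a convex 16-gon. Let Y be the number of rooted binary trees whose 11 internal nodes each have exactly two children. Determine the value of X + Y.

2733226

Triangulations of a convex m-gon are counted by C_{m−2}; with m = 16 this is C_14. So X = C_14 = 2674440.
Full binary trees with n internal nodes are counted by C_n; here n = 11. So Y = C_11 = 58786.
X + Y = 2674440 + 58786 = 2733226.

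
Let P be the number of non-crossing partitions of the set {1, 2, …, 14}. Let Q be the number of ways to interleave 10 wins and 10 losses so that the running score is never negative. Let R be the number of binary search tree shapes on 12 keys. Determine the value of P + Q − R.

2483224

Non-crossing partitions of an n-element set are counted by C_n; here n = 14. So P = C_14 = 2674440.
Ballot sequences with n votes each where one side never trails are Dyck words, counted by C_n; here n = 10. So Q = C_10 = 16796.
Binary trees (left/right distinguished) on n nodes are counted by C_n; here n = 12. So R = C_12 = 208012.
P + Q − R = 2674440 + 16796 − 208012 = 2483224.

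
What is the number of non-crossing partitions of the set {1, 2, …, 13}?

742900

The non-crossing partitions of [13] form a lattice of size C_13.
C_13 = 742900.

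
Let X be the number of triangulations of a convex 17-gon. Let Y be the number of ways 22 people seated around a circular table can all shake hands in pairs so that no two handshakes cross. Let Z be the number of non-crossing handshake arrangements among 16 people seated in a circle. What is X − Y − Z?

A convex 17-gon is triangulated into 15 triangles, and the number of such triangulations is the Catalan number C_{17−2} = C_15. So X = C_15 = 9694845.
With 22 = 2·11 people, non-crossing handshake pairings are non-crossing perfect matchings on a circle, counted by C_11. So Y = C_11 = 58786.
Non-crossing handshake pairings of 2n people are counted by C_n; 16 people gives n = 8. So Z = C_8 = 1430.
X − Y − Z = 9694845 − 58786 − 1430 = 9634629.

9634629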